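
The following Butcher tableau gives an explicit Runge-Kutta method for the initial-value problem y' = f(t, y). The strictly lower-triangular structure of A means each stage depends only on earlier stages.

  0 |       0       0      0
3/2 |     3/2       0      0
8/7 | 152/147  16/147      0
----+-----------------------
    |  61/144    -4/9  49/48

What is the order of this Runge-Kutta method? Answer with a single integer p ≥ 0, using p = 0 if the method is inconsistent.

b = (61/144, -4/9, 49/48)
c = (0, 3/2, 8/7)
Ac = (0, 0, 8/49)
Σ b_i: 61/144·1 + (-4/9)·1 + 49/48·1 = 1 ✓
b·c: (-4/9)·3/2 + 49/48·8/7 = 1/2 ✓
b·c²: (-4/9)·9/4 + 49/48·64/49 = 1/3 ✓
b·Ac: 49/48·8/49 = 1/6 ✓; 3 stages ⇒ order 3.

3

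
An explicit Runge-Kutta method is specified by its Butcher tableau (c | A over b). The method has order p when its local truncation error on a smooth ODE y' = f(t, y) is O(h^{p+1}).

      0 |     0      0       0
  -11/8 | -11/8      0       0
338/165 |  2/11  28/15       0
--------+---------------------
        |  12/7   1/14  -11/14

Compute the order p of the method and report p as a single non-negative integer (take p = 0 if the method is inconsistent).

1

b = (12/7, 1/14, -11/14)
c = (0, -11/8, 338/165)
Ac = (0, 0, -77/30)
Σ b_i: 12/7·1 + 1/14·1 + (-11/14)·1 = 1 ✓
b·c: 1/14·(-11/8) + (-11/14)·338/165 = -2869/1680 ≠ 1/2 ⇒ order 1.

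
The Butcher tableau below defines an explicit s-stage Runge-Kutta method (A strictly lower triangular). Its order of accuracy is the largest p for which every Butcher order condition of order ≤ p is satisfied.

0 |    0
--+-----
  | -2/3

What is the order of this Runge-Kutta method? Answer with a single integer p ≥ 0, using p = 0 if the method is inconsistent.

0

b = (-2/3)
c = (0)
Σ b_i: (-2/3)·1 = -2/3 ≠ 1 ⇒ order 0.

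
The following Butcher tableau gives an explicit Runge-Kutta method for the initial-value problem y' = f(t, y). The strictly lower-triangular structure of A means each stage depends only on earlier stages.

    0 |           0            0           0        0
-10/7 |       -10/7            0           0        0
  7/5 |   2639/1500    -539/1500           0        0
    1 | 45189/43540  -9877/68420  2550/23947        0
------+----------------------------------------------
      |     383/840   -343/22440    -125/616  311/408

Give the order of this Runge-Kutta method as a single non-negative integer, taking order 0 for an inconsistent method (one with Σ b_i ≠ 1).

b = (383/840, -343/22440, -125/616, 311/408)
c = (0, -10/7, 7/5, 1)
Ac = (0, 0, 77/150, 221/622)
Σ b_i: 383/840·1 + (-343/22440)·1 + (-125/616)·1 + 311/408·1 = 1 ✓
b·c: (-343/22440)·(-10/7) + (-125/616)·7/5 + 311/408·1 = 1/2 ✓
b·c²: (-343/22440)·100/49 + (-125/616)·49/25 + 311/408·1 = 1/3 ✓
b·Ac: (-125/616)·77/150 + 311/408·221/622 = 1/6 ✓
b·c³: (-343/22440)·(-1000/343) + (-125/616)·343/125 + 311/408·1 = 1/4 ✓
b·(c∘Ac): (-125/616)·539/750 + 311/408·221/622 = 1/8 ✓
b·Ac²: (-125/616)·(-11/15) + 311/408·(-187/2177) = 1/12 ✓
b·A²c: 311/408·17/311 = 1/24 ✓; 4 stages ⇒ order 4.

4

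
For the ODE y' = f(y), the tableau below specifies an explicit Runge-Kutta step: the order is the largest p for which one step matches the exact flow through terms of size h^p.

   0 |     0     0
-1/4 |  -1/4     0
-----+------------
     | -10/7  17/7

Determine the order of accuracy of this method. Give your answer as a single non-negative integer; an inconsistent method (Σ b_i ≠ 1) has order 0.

1

b = (-10/7, 17/7)
c = (0, -1/4)
Σ b_i: (-10/7)·1 + 17/7·1 = 1 ✓
b·c: 17/7·(-1/4) = -17/28 ≠ 1/2 ⇒ order 1.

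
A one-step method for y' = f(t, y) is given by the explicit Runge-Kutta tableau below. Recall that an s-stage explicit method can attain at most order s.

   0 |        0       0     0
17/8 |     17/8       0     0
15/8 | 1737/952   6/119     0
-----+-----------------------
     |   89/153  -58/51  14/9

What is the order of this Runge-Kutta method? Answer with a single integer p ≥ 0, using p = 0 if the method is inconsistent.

b = (89/153, -58/51, 14/9)
c = (0, 17/8, 15/8)
Ac = (0, 0, 3/28)
Σ b_i: 89/153·1 + (-58/51)·1 + 14/9·1 = 1 ✓
b·c: (-58/51)·17/8 + 14/9·15/8 = 1/2 ✓
b·c²: (-58/51)·289/64 + 14/9·225/64 = 1/3 ✓
b·Ac: 14/9·3/28 = 1/6 ✓; 3 stages ⇒ order 3.

3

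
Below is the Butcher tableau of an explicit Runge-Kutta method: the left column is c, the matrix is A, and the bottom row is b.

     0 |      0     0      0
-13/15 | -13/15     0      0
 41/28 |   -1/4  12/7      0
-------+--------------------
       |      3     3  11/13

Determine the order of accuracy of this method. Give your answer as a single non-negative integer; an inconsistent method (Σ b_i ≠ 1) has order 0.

0

b = (3, 3, 11/13)
c = (0, -13/15, 41/28)
Ac = (0, 0, -52/35)
Σ b_i: 3·1 + 3·1 + 11/13·1 = 89/13 ≠ 1 ⇒ order 0.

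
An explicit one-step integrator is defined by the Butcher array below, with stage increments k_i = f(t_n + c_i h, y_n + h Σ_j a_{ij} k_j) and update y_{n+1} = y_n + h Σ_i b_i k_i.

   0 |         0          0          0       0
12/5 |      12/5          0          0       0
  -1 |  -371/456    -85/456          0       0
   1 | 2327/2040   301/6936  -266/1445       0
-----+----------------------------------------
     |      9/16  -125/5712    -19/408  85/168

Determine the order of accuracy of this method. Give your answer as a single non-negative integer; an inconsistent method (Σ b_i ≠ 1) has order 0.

b = (9/16, -125/5712, -19/408, 85/168)
c = (0, 12/5, -1, 1)
Ac = (0, 0, -17/38, 49/170)
Σ b_i: 9/16·1 + (-125/5712)·1 + (-19/408)·1 + 85/168·1 = 1 ✓
b·c: (-125/5712)·12/5 + (-19/408)·(-1) + 85/168·1 = 1/2 ✓
b·c²: (-125/5712)·144/25 + (-19/408)·1 + 85/168·1 = 1/3 ✓
b·Ac: (-19/408)·(-17/38) + 85/168·49/170 = 1/6 ✓
b·c³: (-125/5712)·1728/125 + (-19/408)·(-1) + 85/168·1 = 1/4 ✓
b·(c∘Ac): (-19/408)·17/38 + 85/168·49/170 = 1/8 ✓
b·Ac²: (-19/408)·(-102/95) + 85/168·28/425 = 1/12 ✓
b·A²c: 85/168·7/85 = 1/24 ✓; 4 stages ⇒ order 4.

4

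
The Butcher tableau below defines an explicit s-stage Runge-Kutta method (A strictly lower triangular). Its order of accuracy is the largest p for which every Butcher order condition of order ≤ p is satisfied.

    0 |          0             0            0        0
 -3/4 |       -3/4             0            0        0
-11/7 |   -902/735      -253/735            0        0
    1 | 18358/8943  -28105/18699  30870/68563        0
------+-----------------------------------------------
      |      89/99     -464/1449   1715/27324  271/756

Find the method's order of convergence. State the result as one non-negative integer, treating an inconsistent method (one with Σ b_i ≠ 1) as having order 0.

4

b = (89/99, -464/1449, 1715/27324, 271/756)
c = (0, -3/4, -11/7, 1)
Ac = (0, 0, 253/980, 455/1084)
Σ b_i: 89/99·1 + (-464/1449)·1 + 1715/27324·1 + 271/756·1 = 1 ✓
b·c: (-464/1449)·(-3/4) + 1715/27324·(-11/7) + 271/756·1 = 1/2 ✓
b·c²: (-464/1449)·9/16 + 1715/27324·121/49 + 271/756·1 = 1/3 ✓
b·Ac: 1715/27324·253/980 + 271/756·455/1084 = 1/6 ✓
b·c³: (-464/1449)·(-27/64) + 1715/27324·(-1331/343) + 271/756·1 = 1/4 ✓
b·(c∘Ac): 1715/27324·(-2783/6860) + 271/756·455/1084 = 1/8 ✓
b·Ac²: 1715/27324·(-759/3920) + 271/756·1155/4336 = 1/12 ✓
b·A²c: 271/756·63/542 = 1/24 ✓; 4 stages ⇒ order 4.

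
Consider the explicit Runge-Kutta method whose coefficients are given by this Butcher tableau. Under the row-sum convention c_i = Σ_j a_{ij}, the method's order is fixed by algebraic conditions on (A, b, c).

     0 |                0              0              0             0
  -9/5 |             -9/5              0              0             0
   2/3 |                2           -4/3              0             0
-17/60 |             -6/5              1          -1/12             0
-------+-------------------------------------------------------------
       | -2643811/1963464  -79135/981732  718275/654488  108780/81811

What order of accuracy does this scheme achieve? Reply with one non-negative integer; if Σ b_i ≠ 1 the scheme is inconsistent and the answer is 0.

3

b = (-2643811/1963464, -79135/981732, 718275/654488, 108780/81811)
c = (0, -9/5, 2/3, -17/60)
Ac = (0, 0, 12/5, -167/90)
Σ b_i: (-2643811/1963464)·1 + (-79135/981732)·1 + 718275/654488·1 + 108780/81811·1 = 1 ✓
b·c: (-79135/981732)·(-9/5) + 718275/654488·2/3 + 108780/81811·(-17/60) = 1/2 ✓
b·c²: (-79135/981732)·81/25 + 718275/654488·4/9 + 108780/81811·289/3600 = 1/3 ✓
b·Ac: 718275/654488·12/5 + 108780/81811·(-167/90) = 1/6 ✓
b·c³: (-79135/981732)·(-729/125) + 718275/654488·8/27 + 108780/81811·(-4913/216000) = 225317327/294519600 ≠ 1/4 ⇒ order 3.
b·(c∘Ac): 718275/654488·8/5 + 108780/81811·2839/5400 = 18076057/7362990 ≠ 1/8
b·Ac²: 718275/654488·(-108/25) + 108780/81811·2162/675 = -3550517/7362990 ≠ 1/12
b·A²c: 108780/81811·(-1/5) = -21756/81811 ≠ 1/24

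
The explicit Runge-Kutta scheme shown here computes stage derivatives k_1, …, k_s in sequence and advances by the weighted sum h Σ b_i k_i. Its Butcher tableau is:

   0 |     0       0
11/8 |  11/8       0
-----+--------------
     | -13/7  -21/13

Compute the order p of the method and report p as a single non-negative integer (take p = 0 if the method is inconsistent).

0

b = (-13/7, -21/13)
c = (0, 11/8)
Σ b_i: (-13/7)·1 + (-21/13)·1 = -316/91 ≠ 1 ⇒ order 0.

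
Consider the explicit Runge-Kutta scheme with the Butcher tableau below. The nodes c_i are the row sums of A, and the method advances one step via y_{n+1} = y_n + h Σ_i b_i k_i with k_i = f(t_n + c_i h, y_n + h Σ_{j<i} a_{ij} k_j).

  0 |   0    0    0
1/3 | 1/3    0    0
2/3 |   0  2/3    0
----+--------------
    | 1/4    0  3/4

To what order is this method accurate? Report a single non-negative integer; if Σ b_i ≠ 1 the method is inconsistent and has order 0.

3

b = (1/4, 0, 3/4)
c = (0, 1/3, 2/3)
Ac = (0, 0, 2/9)
Σ b_i: 1/4·1 + 3/4·1 = 1 ✓
b·c: 3/4·2/3 = 1/2 ✓
b·c²: 3/4·4/9 = 1/3 ✓
b·Ac: 3/4·2/9 = 1/6 ✓; 3 stages ⇒ order 3.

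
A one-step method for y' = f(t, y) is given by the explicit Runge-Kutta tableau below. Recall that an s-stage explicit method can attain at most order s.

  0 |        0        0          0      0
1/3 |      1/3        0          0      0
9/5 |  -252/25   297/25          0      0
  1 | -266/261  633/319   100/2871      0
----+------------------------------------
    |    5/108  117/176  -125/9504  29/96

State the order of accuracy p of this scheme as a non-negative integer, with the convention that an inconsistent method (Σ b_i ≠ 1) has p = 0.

b = (5/108, 117/176, -125/9504, 29/96)
c = (0, 1/3, 9/5, 1)
Ac = (0, 0, 99/25, 21/29)
Σ b_i: 5/108·1 + 117/176·1 + (-125/9504)·1 + 29/96·1 = 1 ✓
b·c: 117/176·1/3 + (-125/9504)·9/5 + 29/96·1 = 1/2 ✓
b·c²: 117/176·1/9 + (-125/9504)·81/25 + 29/96·1 = 1/3 ✓
b·Ac: (-125/9504)·99/25 + 29/96·21/29 = 1/6 ✓
b·c³: 117/176·1/27 + (-125/9504)·729/125 + 29/96·1 = 1/4 ✓
b·(c∘Ac): (-125/9504)·891/125 + 29/96·21/29 = 1/8 ✓
b·Ac²: (-125/9504)·33/25 + 29/96·1/3 = 1/12 ✓
b·A²c: 29/96·4/29 = 1/24 ✓; 4 stages ⇒ order 4.

4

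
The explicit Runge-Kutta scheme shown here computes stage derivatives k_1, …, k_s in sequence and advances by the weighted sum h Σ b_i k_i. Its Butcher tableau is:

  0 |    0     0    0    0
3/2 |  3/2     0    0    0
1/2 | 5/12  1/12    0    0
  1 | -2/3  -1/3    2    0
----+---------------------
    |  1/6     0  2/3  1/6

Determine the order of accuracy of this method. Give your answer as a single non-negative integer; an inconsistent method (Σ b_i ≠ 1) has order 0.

4

b = (1/6, 0, 2/3, 1/6)
c = (0, 3/2, 1/2, 1)
Ac = (0, 0, 1/8, 1/2)
Σ b_i: 1/6·1 + 2/3·1 + 1/6·1 = 1 ✓
b·c: 2/3·1/2 + 1/6·1 = 1/2 ✓
b·c²: 2/3·1/4 + 1/6·1 = 1/3 ✓
b·Ac: 2/3·1/8 + 1/6·1/2 = 1/6 ✓
b·c³: 2/3·1/8 + 1/6·1 = 1/4 ✓
b·(c∘Ac): 2/3·1/16 + 1/6·1/2 = 1/8 ✓
b·Ac²: 2/3·3/16 + 1/6·(-1/4) = 1/12 ✓
b·A²c: 1/6·1/4 = 1/24 ✓; 4 stages ⇒ order 4.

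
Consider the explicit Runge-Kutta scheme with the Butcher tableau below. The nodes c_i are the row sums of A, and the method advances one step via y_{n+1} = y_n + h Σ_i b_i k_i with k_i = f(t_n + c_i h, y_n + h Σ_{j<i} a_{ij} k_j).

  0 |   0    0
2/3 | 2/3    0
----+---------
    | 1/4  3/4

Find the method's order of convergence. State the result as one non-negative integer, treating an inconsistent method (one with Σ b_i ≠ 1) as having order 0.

b = (1/4, 3/4)
c = (0, 2/3)
Σ b_i: 1/4·1 + 3/4·1 = 1 ✓
b·c: 3/4·2/3 = 1/2 ✓; 2 stages ⇒ order 2.

2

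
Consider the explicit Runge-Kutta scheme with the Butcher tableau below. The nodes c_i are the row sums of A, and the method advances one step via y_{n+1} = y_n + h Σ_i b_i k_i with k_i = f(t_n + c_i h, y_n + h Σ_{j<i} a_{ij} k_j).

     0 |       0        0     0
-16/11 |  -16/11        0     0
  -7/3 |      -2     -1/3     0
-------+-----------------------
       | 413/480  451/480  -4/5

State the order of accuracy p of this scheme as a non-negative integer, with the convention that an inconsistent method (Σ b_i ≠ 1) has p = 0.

b = (413/480, 451/480, -4/5)
c = (0, -16/11, -7/3)
Ac = (0, 0, 16/33)
Σ b_i: 413/480·1 + 451/480·1 + (-4/5)·1 = 1 ✓
b·c: 451/480·(-16/11) + (-4/5)·(-7/3) = 1/2 ✓
b·c²: 451/480·256/121 + (-4/5)·49/9 = -1172/495 ≠ 1/3 ⇒ order 2.
b·Ac: (-4/5)·16/33 = -64/165 ≠ 1/6

2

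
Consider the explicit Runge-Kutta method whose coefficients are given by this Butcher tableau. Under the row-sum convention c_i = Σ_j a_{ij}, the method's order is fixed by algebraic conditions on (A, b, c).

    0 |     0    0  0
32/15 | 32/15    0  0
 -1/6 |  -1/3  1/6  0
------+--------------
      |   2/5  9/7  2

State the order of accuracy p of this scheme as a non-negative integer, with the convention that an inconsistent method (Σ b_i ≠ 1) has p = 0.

0

b = (2/5, 9/7, 2)
c = (0, 32/15, -1/6)
Ac = (0, 0, 16/45)
Σ b_i: 2/5·1 + 9/7·1 + 2·1 = 129/35 ≠ 1 ⇒ order 0.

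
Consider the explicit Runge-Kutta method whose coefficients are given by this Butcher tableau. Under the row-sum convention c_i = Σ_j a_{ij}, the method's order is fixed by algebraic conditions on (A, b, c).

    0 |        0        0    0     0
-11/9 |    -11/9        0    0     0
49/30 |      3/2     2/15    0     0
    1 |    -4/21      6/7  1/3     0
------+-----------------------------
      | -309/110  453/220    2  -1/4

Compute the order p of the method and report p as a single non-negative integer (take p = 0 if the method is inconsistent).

2

b = (-309/110, 453/220, 2, -1/4)
c = (0, -11/9, 49/30, 1)
Ac = (0, 0, -22/135, -317/630)
Σ b_i: (-309/110)·1 + 453/220·1 + 2·1 + (-1/4)·1 = 1 ✓
b·c: 453/220·(-11/9) + 2·49/30 + (-1/4)·1 = 1/2 ✓
b·c²: 453/220·121/81 + 2·2401/900 + (-1/4)·1 = 5509/675 ≠ 1/3 ⇒ order 2.
b·Ac: 2·(-22/135) + (-1/4)·(-317/630) = -1513/7560 ≠ 1/6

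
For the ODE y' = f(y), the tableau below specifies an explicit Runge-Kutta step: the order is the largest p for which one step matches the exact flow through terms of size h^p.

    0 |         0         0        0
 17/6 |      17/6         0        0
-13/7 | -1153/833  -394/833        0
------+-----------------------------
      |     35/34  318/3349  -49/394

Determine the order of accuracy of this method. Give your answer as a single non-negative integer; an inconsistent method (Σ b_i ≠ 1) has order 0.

b = (35/34, 318/3349, -49/394)
c = (0, 17/6, -13/7)
Ac = (0, 0, -197/147)
Σ b_i: 35/34·1 + 318/3349·1 + (-49/394)·1 = 1 ✓
b·c: 318/3349·17/6 + (-49/394)·(-13/7) = 1/2 ✓
b·c²: 318/3349·289/36 + (-49/394)·169/49 = 1/3 ✓
b·Ac: (-49/394)·(-197/147) = 1/6 ✓; 3 stages ⇒ order 3.

3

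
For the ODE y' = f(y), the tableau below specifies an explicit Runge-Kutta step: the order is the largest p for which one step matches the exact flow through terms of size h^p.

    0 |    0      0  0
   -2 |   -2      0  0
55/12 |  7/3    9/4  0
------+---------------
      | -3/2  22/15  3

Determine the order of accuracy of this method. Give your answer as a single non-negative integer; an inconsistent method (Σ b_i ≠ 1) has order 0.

b = (-3/2, 22/15, 3)
c = (0, -2, 55/12)
Ac = (0, 0, -9/2)
Σ b_i: (-3/2)·1 + 22/15·1 + 3·1 = 89/30 ≠ 1 ⇒ order 0.

0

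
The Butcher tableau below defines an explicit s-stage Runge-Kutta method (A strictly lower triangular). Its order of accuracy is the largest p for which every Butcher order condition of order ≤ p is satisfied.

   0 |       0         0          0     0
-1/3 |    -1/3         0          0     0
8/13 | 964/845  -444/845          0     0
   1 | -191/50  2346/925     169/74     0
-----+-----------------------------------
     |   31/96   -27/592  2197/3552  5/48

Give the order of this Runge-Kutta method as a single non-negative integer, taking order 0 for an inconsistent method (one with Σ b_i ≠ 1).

b = (31/96, -27/592, 2197/3552, 5/48)
c = (0, -1/3, 8/13, 1)
Ac = (0, 0, 148/845, 14/25)
Σ b_i: 31/96·1 + (-27/592)·1 + 2197/3552·1 + 5/48·1 = 1 ✓
b·c: (-27/592)·(-1/3) + 2197/3552·8/13 + 5/48·1 = 1/2 ✓
b·c²: (-27/592)·1/9 + 2197/3552·64/169 + 5/48·1 = 1/3 ✓
b·Ac: 2197/3552·148/845 + 5/48·14/25 = 1/6 ✓
b·c³: (-27/592)·(-1/27) + 2197/3552·512/2197 + 5/48·1 = 1/4 ✓
b·(c∘Ac): 2197/3552·1184/10985 + 5/48·14/25 = 1/8 ✓
b·Ac²: 2197/3552·(-148/2535) + 5/48·86/75 = 1/12 ✓
b·A²c: 5/48·2/5 = 1/24 ✓; 4 stages ⇒ order 4.

4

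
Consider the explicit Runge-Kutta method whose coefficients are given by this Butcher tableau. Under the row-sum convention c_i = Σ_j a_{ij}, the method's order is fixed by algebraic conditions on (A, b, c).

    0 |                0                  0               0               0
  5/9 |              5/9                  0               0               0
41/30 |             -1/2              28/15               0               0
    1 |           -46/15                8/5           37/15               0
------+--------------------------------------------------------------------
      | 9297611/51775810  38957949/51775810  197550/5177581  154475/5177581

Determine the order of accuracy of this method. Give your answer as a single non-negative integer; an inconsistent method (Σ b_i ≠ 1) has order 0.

b = (9297611/51775810, 38957949/51775810, 197550/5177581, 154475/5177581)
c = (0, 5/9, 41/30, 1)
Ac = (0, 0, 28/27, 213/50)
Σ b_i: 9297611/51775810·1 + 38957949/51775810·1 + 197550/5177581·1 + 154475/5177581·1 = 1 ✓
b·c: 38957949/51775810·5/9 + 197550/5177581·41/30 + 154475/5177581·1 = 1/2 ✓
b·c²: 38957949/51775810·25/81 + 197550/5177581·1681/900 + 154475/5177581·1 = 1/3 ✓
b·Ac: 197550/5177581·28/27 + 154475/5177581·213/50 = 1/6 ✓
b·c³: 38957949/51775810·125/729 + 197550/5177581·68921/27000 + 154475/5177581·1 = 716445121/2795893740 ≠ 1/4 ⇒ order 3.
b·(c∘Ac): 197550/5177581·574/405 + 154475/5177581·213/50 = 16884863/93196458 ≠ 1/8
b·Ac²: 197550/5177581·140/243 + 154475/5177581·206591/40500 = 1460905789/8387681220 ≠ 1/12
b·A²c: 154475/5177581·1036/405 = 32007220/419384061 ≠ 1/24

3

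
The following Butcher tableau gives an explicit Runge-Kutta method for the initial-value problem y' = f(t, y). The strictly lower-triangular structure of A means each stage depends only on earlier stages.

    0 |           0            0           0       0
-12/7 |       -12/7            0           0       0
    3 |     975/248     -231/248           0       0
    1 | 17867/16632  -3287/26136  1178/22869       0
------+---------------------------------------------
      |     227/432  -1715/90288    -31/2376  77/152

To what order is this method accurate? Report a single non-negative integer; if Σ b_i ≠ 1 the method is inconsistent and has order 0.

4

b = (227/432, -1715/90288, -31/2376, 77/152)
c = (0, -12/7, 3, 1)
Ac = (0, 0, 99/62, 57/154)
Σ b_i: 227/432·1 + (-1715/90288)·1 + (-31/2376)·1 + 77/152·1 = 1 ✓
b·c: (-1715/90288)·(-12/7) + (-31/2376)·3 + 77/152·1 = 1/2 ✓
b·c²: (-1715/90288)·144/49 + (-31/2376)·9 + 77/152·1 = 1/3 ✓
b·Ac: (-31/2376)·99/62 + 77/152·57/154 = 1/6 ✓
b·c³: (-1715/90288)·(-1728/343) + (-31/2376)·27 + 77/152·1 = 1/4 ✓
b·(c∘Ac): (-31/2376)·297/62 + 77/152·57/154 = 1/8 ✓
b·Ac²: (-31/2376)·(-594/217) + 77/152·152/1617 = 1/12 ✓
b·A²c: 77/152·19/231 = 1/24 ✓; 4 stages ⇒ order 4.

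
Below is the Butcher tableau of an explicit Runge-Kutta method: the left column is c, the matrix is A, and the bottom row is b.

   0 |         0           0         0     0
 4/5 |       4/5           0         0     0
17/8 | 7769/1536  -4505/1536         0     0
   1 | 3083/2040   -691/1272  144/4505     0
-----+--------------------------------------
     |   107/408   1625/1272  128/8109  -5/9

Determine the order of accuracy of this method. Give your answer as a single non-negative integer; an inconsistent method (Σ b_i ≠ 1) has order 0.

b = (107/408, 1625/1272, 128/8109, -5/9)
c = (0, 4/5, 17/8, 1)
Ac = (0, 0, -901/384, -11/30)
Σ b_i: 107/408·1 + 1625/1272·1 + 128/8109·1 + (-5/9)·1 = 1 ✓
b·c: 1625/1272·4/5 + 128/8109·17/8 + (-5/9)·1 = 1/2 ✓
b·c²: 1625/1272·16/25 + 128/8109·289/64 + (-5/9)·1 = 1/3 ✓
b·Ac: 128/8109·(-901/384) + (-5/9)·(-11/30) = 1/6 ✓
b·c³: 1625/1272·64/125 + 128/8109·4913/512 + (-5/9)·1 = 1/4 ✓
b·(c∘Ac): 128/8109·(-15317/3072) + (-5/9)·(-11/30) = 1/8 ✓
b·Ac²: 128/8109·(-901/480) + (-5/9)·(-61/300) = 1/12 ✓
b·A²c: (-5/9)·(-3/40) = 1/24 ✓; 4 stages ⇒ order 4.

4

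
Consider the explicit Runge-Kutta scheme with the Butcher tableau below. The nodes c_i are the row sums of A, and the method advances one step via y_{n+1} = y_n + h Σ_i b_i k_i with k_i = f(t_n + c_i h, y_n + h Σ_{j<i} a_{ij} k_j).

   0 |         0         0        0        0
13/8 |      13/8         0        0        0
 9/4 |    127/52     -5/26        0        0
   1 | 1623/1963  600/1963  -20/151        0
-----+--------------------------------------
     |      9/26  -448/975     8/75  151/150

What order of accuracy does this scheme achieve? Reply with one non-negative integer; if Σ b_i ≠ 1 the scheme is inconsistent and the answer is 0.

4

b = (9/26, -448/975, 8/75, 151/150)
c = (0, 13/8, 9/4, 1)
Ac = (0, 0, -5/16, 30/151)
Σ b_i: 9/26·1 + (-448/975)·1 + 8/75·1 + 151/150·1 = 1 ✓
b·c: (-448/975)·13/8 + 8/75·9/4 + 151/150·1 = 1/2 ✓
b·c²: (-448/975)·169/64 + 8/75·81/16 + 151/150·1 = 1/3 ✓
b·Ac: 8/75·(-5/16) + 151/150·30/151 = 1/6 ✓
b·c³: (-448/975)·2197/512 + 8/75·729/64 + 151/150·1 = 1/4 ✓
b·(c∘Ac): 8/75·(-45/64) + 151/150·30/151 = 1/8 ✓
b·Ac²: 8/75·(-65/128) + 151/150·165/1208 = 1/12 ✓
b·A²c: 151/150·25/604 = 1/24 ✓; 4 stages ⇒ order 4.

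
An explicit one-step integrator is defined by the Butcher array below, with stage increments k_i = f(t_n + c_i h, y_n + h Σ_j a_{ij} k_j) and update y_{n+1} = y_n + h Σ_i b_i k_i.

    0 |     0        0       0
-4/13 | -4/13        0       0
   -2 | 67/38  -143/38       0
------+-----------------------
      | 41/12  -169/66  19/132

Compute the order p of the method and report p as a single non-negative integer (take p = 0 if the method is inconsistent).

3

b = (41/12, -169/66, 19/132)
c = (0, -4/13, -2)
Ac = (0, 0, 22/19)
Σ b_i: 41/12·1 + (-169/66)·1 + 19/132·1 = 1 ✓
b·c: (-169/66)·(-4/13) + 19/132·(-2) = 1/2 ✓
b·c²: (-169/66)·16/169 + 19/132·4 = 1/3 ✓
b·Ac: 19/132·22/19 = 1/6 ✓; 3 stages ⇒ order 3.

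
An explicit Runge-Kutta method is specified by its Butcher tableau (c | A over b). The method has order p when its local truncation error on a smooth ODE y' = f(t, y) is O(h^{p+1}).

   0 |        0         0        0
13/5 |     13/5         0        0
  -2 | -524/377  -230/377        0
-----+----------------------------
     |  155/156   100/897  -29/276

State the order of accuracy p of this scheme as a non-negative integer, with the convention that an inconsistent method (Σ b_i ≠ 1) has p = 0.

b = (155/156, 100/897, -29/276)
c = (0, 13/5, -2)
Ac = (0, 0, -46/29)
Σ b_i: 155/156·1 + 100/897·1 + (-29/276)·1 = 1 ✓
b·c: 100/897·13/5 + (-29/276)·(-2) = 1/2 ✓
b·c²: 100/897·169/25 + (-29/276)·4 = 1/3 ✓
b·Ac: (-29/276)·(-46/29) = 1/6 ✓; 3 stages ⇒ order 3.

3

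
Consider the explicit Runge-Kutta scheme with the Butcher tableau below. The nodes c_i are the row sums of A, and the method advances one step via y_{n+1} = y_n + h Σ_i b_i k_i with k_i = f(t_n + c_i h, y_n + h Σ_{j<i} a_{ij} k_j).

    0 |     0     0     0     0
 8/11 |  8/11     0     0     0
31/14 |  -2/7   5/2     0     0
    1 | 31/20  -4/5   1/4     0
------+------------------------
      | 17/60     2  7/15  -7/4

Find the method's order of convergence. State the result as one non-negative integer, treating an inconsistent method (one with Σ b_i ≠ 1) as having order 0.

1

b = (17/60, 2, 7/15, -7/4)
c = (0, 8/11, 31/14, 1)
Ac = (0, 0, 20/11, -87/3080)
Σ b_i: 17/60·1 + 2·1 + 7/15·1 + (-7/4)·1 = 1 ✓
b·c: 2·8/11 + 7/15·31/14 + (-7/4)·1 = 487/660 ≠ 1/2 ⇒ order 1.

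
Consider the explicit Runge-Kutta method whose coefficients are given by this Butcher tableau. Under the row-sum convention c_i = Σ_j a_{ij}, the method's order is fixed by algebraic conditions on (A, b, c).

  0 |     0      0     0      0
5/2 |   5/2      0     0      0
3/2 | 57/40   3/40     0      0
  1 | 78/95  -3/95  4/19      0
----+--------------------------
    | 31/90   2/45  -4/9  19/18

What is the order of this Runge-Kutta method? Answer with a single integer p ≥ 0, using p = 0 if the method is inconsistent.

4

b = (31/90, 2/45, -4/9, 19/18)
c = (0, 5/2, 3/2, 1)
Ac = (0, 0, 3/16, 9/38)
Σ b_i: 31/90·1 + 2/45·1 + (-4/9)·1 + 19/18·1 = 1 ✓
b·c: 2/45·5/2 + (-4/9)·3/2 + 19/18·1 = 1/2 ✓
b·c²: 2/45·25/4 + (-4/9)·9/4 + 19/18·1 = 1/3 ✓
b·Ac: (-4/9)·3/16 + 19/18·9/38 = 1/6 ✓
b·c³: 2/45·125/8 + (-4/9)·27/8 + 19/18·1 = 1/4 ✓
b·(c∘Ac): (-4/9)·9/32 + 19/18·9/38 = 1/8 ✓
b·Ac²: (-4/9)·15/32 + 19/18·21/76 = 1/12 ✓
b·A²c: 19/18·3/76 = 1/24 ✓; 4 stages ⇒ order 4.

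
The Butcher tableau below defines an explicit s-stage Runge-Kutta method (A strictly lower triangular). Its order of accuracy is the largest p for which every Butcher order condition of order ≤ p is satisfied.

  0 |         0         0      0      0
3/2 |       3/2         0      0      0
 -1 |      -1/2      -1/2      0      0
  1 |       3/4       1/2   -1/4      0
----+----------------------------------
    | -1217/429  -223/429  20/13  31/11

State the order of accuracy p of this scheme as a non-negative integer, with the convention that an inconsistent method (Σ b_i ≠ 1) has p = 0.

b = (-1217/429, -223/429, 20/13, 31/11)
c = (0, 3/2, -1, 1)
Ac = (0, 0, -3/4, 1)
Σ b_i: (-1217/429)·1 + (-223/429)·1 + 20/13·1 + 31/11·1 = 1 ✓
b·c: (-223/429)·3/2 + 20/13·(-1) + 31/11·1 = 1/2 ✓
b·c²: (-223/429)·9/4 + 20/13·1 + 31/11·1 = 1823/572 ≠ 1/3 ⇒ order 2.
b·Ac: 20/13·(-3/4) + 31/11·1 = 238/143 ≠ 1/6

2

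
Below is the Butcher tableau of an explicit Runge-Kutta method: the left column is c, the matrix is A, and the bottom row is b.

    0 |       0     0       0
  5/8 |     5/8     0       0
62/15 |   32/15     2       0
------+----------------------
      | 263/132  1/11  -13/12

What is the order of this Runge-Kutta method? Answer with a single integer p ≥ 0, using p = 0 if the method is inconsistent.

1

b = (263/132, 1/11, -13/12)
c = (0, 5/8, 62/15)
Ac = (0, 0, 5/4)
Σ b_i: 263/132·1 + 1/11·1 + (-13/12)·1 = 1 ✓
b·c: 1/11·5/8 + (-13/12)·62/15 = -17507/3960 ≠ 1/2 ⇒ order 1.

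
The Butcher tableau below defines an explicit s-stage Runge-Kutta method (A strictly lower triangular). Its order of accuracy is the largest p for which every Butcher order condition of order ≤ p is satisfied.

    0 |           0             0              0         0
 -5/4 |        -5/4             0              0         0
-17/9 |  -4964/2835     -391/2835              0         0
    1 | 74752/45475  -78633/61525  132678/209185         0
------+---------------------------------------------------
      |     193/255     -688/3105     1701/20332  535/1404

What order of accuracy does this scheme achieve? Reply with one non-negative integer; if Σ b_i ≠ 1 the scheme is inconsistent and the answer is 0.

4

b = (193/255, -688/3105, 1701/20332, 535/1404)
c = (0, -5/4, -17/9, 1)
Ac = (0, 0, 391/2268, 171/428)
Σ b_i: 193/255·1 + (-688/3105)·1 + 1701/20332·1 + 535/1404·1 = 1 ✓
b·c: (-688/3105)·(-5/4) + 1701/20332·(-17/9) + 535/1404·1 = 1/2 ✓
b·c²: (-688/3105)·25/16 + 1701/20332·289/81 + 535/1404·1 = 1/3 ✓
b·Ac: 1701/20332·391/2268 + 535/1404·171/428 = 1/6 ✓
b·c³: (-688/3105)·(-125/64) + 1701/20332·(-4913/729) + 535/1404·1 = 1/4 ✓
b·(c∘Ac): 1701/20332·(-6647/20412) + 535/1404·171/428 = 1/8 ✓
b·Ac²: 1701/20332·(-1955/9072) + 535/1404·2277/8560 = 1/12 ✓
b·A²c: 535/1404·117/1070 = 1/24 ✓; 4 stages ⇒ order 4.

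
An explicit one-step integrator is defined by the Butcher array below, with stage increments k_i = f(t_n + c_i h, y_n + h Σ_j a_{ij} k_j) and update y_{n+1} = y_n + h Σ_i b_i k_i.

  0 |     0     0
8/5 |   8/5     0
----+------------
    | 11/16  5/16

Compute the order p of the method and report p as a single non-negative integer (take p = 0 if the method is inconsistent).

2

b = (11/16, 5/16)
c = (0, 8/5)
Σ b_i: 11/16·1 + 5/16·1 = 1 ✓
b·c: 5/16·8/5 = 1/2 ✓; 2 stages ⇒ order 2.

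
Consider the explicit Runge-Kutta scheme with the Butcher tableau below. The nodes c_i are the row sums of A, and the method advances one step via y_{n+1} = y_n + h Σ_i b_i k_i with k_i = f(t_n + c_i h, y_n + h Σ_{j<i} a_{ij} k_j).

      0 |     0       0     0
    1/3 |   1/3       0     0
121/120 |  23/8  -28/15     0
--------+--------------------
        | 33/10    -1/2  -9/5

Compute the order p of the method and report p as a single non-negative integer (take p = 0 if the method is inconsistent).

b = (33/10, -1/2, -9/5)
c = (0, 1/3, 121/120)
Ac = (0, 0, -28/45)
Σ b_i: 33/10·1 + (-1/2)·1 + (-9/5)·1 = 1 ✓
b·c: (-1/2)·1/3 + (-9/5)·121/120 = -1189/600 ≠ 1/2 ⇒ order 1.

1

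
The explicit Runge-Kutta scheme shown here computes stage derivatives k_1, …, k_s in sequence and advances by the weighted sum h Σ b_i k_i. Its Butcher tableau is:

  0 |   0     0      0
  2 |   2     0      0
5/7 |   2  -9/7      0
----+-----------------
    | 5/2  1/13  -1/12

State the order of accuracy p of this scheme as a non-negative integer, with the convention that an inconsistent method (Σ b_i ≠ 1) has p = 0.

b = (5/2, 1/13, -1/12)
c = (0, 2, 5/7)
Ac = (0, 0, -18/7)
Σ b_i: 5/2·1 + 1/13·1 + (-1/12)·1 = 389/156 ≠ 1 ⇒ order 0.

0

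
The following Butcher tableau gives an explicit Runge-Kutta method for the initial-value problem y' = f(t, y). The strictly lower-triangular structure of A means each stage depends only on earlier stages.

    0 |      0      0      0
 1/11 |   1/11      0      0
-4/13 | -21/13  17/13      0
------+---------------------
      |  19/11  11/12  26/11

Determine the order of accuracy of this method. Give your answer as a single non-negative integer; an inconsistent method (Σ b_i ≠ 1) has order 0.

b = (19/11, 11/12, 26/11)
c = (0, 1/11, -4/13)
Ac = (0, 0, 17/143)
Σ b_i: 19/11·1 + 11/12·1 + 26/11·1 = 661/132 ≠ 1 ⇒ order 0.

0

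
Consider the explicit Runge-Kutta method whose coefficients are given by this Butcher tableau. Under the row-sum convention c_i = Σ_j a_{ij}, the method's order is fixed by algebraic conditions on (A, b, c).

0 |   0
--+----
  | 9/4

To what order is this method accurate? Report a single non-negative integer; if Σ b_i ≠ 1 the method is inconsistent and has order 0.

0

b = (9/4)
c = (0)
Σ b_i: 9/4·1 = 9/4 ≠ 1 ⇒ order 0.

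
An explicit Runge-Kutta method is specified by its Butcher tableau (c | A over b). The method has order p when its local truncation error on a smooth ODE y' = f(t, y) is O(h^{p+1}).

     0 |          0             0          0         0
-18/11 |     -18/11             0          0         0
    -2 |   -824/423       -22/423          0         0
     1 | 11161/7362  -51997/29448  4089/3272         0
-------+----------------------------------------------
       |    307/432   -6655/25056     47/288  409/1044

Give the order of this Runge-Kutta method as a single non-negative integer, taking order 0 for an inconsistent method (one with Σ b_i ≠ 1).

4

b = (307/432, -6655/25056, 47/288, 409/1044)
c = (0, -18/11, -2, 1)
Ac = (0, 0, 4/47, 319/818)
Σ b_i: 307/432·1 + (-6655/25056)·1 + 47/288·1 + 409/1044·1 = 1 ✓
b·c: (-6655/25056)·(-18/11) + 47/288·(-2) + 409/1044·1 = 1/2 ✓
b·c²: (-6655/25056)·324/121 + 47/288·4 + 409/1044·1 = 1/3 ✓
b·Ac: 47/288·4/47 + 409/1044·319/818 = 1/6 ✓
b·c³: (-6655/25056)·(-5832/1331) + 47/288·(-8) + 409/1044·1 = 1/4 ✓
b·(c∘Ac): 47/288·(-8/47) + 409/1044·319/818 = 1/8 ✓
b·Ac²: 47/288·(-72/517) + 409/1044·1218/4499 = 1/12 ✓
b·A²c: 409/1044·87/818 = 1/24 ✓; 4 stages ⇒ order 4.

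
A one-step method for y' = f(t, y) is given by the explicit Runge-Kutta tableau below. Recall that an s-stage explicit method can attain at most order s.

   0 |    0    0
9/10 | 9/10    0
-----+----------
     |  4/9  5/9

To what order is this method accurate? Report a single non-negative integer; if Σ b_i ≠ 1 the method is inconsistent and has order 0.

b = (4/9, 5/9)
c = (0, 9/10)
Σ b_i: 4/9·1 + 5/9·1 = 1 ✓
b·c: 5/9·9/10 = 1/2 ✓; 2 stages ⇒ order 2.

2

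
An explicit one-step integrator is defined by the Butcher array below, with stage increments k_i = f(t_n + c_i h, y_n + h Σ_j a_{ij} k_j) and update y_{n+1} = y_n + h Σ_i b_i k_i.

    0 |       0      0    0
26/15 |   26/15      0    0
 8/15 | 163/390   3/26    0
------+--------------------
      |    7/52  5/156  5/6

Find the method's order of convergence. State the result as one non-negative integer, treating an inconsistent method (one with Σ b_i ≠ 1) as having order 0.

b = (7/52, 5/156, 5/6)
c = (0, 26/15, 8/15)
Ac = (0, 0, 1/5)
Σ b_i: 7/52·1 + 5/156·1 + 5/6·1 = 1 ✓
b·c: 5/156·26/15 + 5/6·8/15 = 1/2 ✓
b·c²: 5/156·676/225 + 5/6·64/225 = 1/3 ✓
b·Ac: 5/6·1/5 = 1/6 ✓; 3 stages ⇒ order 3.

3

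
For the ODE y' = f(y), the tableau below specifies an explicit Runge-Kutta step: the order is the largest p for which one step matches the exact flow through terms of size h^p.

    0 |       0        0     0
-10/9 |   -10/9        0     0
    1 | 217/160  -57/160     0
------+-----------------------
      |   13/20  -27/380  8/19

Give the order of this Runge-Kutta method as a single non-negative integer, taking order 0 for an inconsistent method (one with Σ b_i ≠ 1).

3

b = (13/20, -27/380, 8/19)
c = (0, -10/9, 1)
Ac = (0, 0, 19/48)
Σ b_i: 13/20·1 + (-27/380)·1 + 8/19·1 = 1 ✓
b·c: (-27/380)·(-10/9) + 8/19·1 = 1/2 ✓
b·c²: (-27/380)·100/81 + 8/19·1 = 1/3 ✓
b·Ac: 8/19·19/48 = 1/6 ✓; 3 stages ⇒ order 3.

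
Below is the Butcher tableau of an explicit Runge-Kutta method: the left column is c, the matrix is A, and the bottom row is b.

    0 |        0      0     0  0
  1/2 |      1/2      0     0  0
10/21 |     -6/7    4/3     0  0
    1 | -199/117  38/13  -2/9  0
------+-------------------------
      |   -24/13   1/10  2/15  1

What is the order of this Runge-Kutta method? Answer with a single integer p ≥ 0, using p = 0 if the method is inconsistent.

0

b = (-24/13, 1/10, 2/15, 1)
c = (0, 1/2, 10/21, 1)
Ac = (0, 0, 2/3, 3331/2457)
Σ b_i: (-24/13)·1 + 1/10·1 + 2/15·1 + 1·1 = -239/390 ≠ 1 ⇒ order 0.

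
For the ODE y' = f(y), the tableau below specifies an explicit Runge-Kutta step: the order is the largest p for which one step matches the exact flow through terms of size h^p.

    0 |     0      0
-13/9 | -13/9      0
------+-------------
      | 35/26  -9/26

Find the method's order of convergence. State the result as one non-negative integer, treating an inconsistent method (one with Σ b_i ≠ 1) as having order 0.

2

b = (35/26, -9/26)
c = (0, -13/9)
Σ b_i: 35/26·1 + (-9/26)·1 = 1 ✓
b·c: (-9/26)·(-13/9) = 1/2 ✓; 2 stages ⇒ order 2.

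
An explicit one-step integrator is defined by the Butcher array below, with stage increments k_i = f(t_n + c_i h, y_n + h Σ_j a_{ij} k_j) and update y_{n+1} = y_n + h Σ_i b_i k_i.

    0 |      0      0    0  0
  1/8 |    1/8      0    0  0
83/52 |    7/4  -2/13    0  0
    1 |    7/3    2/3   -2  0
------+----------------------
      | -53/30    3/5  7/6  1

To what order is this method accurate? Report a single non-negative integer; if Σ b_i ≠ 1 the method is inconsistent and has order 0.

1

b = (-53/30, 3/5, 7/6, 1)
c = (0, 1/8, 83/52, 1)
Ac = (0, 0, -1/52, -485/156)
Σ b_i: (-53/30)·1 + 3/5·1 + 7/6·1 + 1·1 = 1 ✓
b·c: 3/5·1/8 + 7/6·83/52 + 1·1 = 2291/780 ≠ 1/2 ⇒ order 1.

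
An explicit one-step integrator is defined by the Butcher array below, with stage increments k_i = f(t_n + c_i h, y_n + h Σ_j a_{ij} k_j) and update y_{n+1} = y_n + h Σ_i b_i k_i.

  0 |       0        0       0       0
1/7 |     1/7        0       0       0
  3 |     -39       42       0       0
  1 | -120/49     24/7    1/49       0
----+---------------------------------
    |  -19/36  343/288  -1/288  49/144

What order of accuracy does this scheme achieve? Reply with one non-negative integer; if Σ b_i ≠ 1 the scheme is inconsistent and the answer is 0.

4

b = (-19/36, 343/288, -1/288, 49/144)
c = (0, 1/7, 3, 1)
Ac = (0, 0, 6, 27/49)
Σ b_i: (-19/36)·1 + 343/288·1 + (-1/288)·1 + 49/144·1 = 1 ✓
b·c: 343/288·1/7 + (-1/288)·3 + 49/144·1 = 1/2 ✓
b·c²: 343/288·1/49 + (-1/288)·9 + 49/144·1 = 1/3 ✓
b·Ac: (-1/288)·6 + 49/144·27/49 = 1/6 ✓
b·c³: 343/288·1/343 + (-1/288)·27 + 49/144·1 = 1/4 ✓
b·(c∘Ac): (-1/288)·18 + 49/144·27/49 = 1/8 ✓
b·Ac²: (-1/288)·6/7 + 49/144·87/343 = 1/12 ✓
b·A²c: 49/144·6/49 = 1/24 ✓; 4 stages ⇒ order 4.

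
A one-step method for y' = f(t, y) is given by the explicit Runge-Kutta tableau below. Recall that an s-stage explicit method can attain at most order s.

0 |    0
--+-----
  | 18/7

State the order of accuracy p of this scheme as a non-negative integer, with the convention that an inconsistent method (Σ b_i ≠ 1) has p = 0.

0

b = (18/7)
c = (0)
Σ b_i: 18/7·1 = 18/7 ≠ 1 ⇒ order 0.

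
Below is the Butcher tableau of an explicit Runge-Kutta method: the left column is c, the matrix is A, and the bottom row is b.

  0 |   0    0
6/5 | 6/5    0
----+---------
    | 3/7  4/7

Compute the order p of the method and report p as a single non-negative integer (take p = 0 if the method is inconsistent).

1

b = (3/7, 4/7)
c = (0, 6/5)
Σ b_i: 3/7·1 + 4/7·1 = 1 ✓
b·c: 4/7·6/5 = 24/35 ≠ 1/2 ⇒ order 1.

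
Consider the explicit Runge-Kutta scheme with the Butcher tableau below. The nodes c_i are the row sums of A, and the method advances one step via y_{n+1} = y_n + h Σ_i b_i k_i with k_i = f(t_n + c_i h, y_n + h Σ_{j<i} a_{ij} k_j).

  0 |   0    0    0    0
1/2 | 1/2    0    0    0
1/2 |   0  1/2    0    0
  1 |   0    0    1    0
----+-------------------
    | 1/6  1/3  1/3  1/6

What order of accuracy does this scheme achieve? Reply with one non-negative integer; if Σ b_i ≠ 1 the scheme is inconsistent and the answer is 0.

4

b = (1/6, 1/3, 1/3, 1/6)
c = (0, 1/2, 1/2, 1)
Ac = (0, 0, 1/4, 1/2)
Σ b_i: 1/6·1 + 1/3·1 + 1/3·1 + 1/6·1 = 1 ✓
b·c: 1/3·1/2 + 1/3·1/2 + 1/6·1 = 1/2 ✓
b·c²: 1/3·1/4 + 1/3·1/4 + 1/6·1 = 1/3 ✓
b·Ac: 1/3·1/4 + 1/6·1/2 = 1/6 ✓
b·c³: 1/3·1/8 + 1/3·1/8 + 1/6·1 = 1/4 ✓
b·(c∘Ac): 1/3·1/8 + 1/6·1/2 = 1/8 ✓
b·Ac²: 1/3·1/8 + 1/6·1/4 = 1/12 ✓
b·A²c: 1/6·1/4 = 1/24 ✓; 4 stages ⇒ order 4.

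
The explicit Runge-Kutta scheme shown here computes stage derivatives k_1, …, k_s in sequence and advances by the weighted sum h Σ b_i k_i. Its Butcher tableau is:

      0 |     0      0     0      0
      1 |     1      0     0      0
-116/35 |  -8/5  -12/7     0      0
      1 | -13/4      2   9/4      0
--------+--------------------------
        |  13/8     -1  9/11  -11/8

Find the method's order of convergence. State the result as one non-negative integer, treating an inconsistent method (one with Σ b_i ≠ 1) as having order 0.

0

b = (13/8, -1, 9/11, -11/8)
c = (0, 1, -116/35, 1)
Ac = (0, 0, -12/7, -191/35)
Σ b_i: 13/8·1 + (-1)·1 + 9/11·1 + (-11/8)·1 = 3/44 ≠ 1 ⇒ order 0.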